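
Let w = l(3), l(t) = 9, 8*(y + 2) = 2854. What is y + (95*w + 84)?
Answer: 5175/4 ≈ 1293.8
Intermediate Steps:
y = 1419/4 (y = -2 + (⅛)*2854 = -2 + 1427/4 = 1419/4 ≈ 354.75)
w = 9
y + (95*w + 84) = 1419/4 + (95*9 + 84) = 1419/4 + (855 + 84) = 1419/4 + 939 = 5175/4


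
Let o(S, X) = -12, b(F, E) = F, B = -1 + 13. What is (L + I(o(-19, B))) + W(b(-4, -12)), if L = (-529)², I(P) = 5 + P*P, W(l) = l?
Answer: 279986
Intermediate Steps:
B = 12
I(P) = 5 + P²
L = 279841
(L + I(o(-19, B))) + W(b(-4, -12)) = (279841 + (5 + (-12)²)) - 4 = (279841 + (5 + 144)) - 4 = (279841 + 149) - 4 = 279990 - 4 = 279986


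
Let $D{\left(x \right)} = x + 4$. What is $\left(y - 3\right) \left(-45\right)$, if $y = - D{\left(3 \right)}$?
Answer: $450$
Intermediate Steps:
$D{\left(x \right)} = 4 + x$
$y = -7$ ($y = - (4 + 3) = \left(-1\right) 7 = -7$)
$\left(y - 3\right) \left(-45\right) = \left(-7 - 3\right) \left(-45\right) = \left(-10\right) \left(-45\right) = 450$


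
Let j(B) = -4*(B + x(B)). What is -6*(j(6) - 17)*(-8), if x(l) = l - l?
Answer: -1968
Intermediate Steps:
x(l) = 0
j(B) = -4*B (j(B) = -4*(B + 0) = -4*B)
-6*(j(6) - 17)*(-8) = -6*(-4*6 - 17)*(-8) = -6*(-24 - 17)*(-8) = -6*(-41)*(-8) = 246*(-8) = -1968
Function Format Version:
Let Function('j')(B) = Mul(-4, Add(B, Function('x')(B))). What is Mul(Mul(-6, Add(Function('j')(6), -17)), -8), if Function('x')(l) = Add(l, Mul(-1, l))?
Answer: -1968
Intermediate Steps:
Function('x')(l) = 0
Function('j')(B) = Mul(-4, B) (Function('j')(B) = Mul(-4, Add(B, 0)) = Mul(-4, B))
Mul(Mul(-6, Add(Function('j')(6), -17)), -8) = Mul(Mul(-6, Add(Mul(-4, 6), -17)), -8) = Mul(Mul(-6, Add(-24, -17)), -8) = Mul(Mul(-6, -41), -8) = Mul(246, -8) = -1968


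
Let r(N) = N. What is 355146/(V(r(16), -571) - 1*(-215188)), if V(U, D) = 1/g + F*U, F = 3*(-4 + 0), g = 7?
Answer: 2486022/1504973 ≈ 1.6519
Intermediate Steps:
F = -12 (F = 3*(-4) = -12)
V(U, D) = ⅐ - 12*U (V(U, D) = 1/7 - 12*U = ⅐ - 12*U)
355146/(V(r(16), -571) - 1*(-215188)) = 355146/((⅐ - 12*16) - 1*(-215188)) = 355146/((⅐ - 192) + 215188) = 355146/(-1343/7 + 215188) = 355146/(1504973/7) = 355146*(7/1504973) = 2486022/1504973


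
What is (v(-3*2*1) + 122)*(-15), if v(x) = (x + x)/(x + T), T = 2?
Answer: -1875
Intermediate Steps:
v(x) = 2*x/(2 + x) (v(x) = (x + x)/(x + 2) = (2*x)/(2 + x) = 2*x/(2 + x))
(v(-3*2*1) + 122)*(-15) = (2*(-3*2*1)/(2 - 3*2*1) + 122)*(-15) = (2*(-6*1)/(2 - 6*1) + 122)*(-15) = (2*(-6)/(2 - 6) + 122)*(-15) = (2*(-6)/(-4) + 122)*(-15) = (2*(-6)*(-¼) + 122)*(-15) = (3 + 122)*(-15) = 125*(-15) = -1875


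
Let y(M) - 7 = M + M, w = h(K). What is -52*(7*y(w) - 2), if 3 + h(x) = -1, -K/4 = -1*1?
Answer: 468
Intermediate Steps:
K = 4 (K = -(-4) = -4*(-1) = 4)
h(x) = -4 (h(x) = -3 - 1 = -4)
w = -4
y(M) = 7 + 2*M (y(M) = 7 + (M + M) = 7 + 2*M)
-52*(7*y(w) - 2) = -52*(7*(7 + 2*(-4)) - 2) = -52*(7*(7 - 8) - 2) = -52*(7*(-1) - 2) = -52*(-7 - 2) = -52*(-9) = 468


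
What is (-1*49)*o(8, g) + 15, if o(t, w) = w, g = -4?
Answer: 211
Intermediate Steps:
(-1*49)*o(8, g) + 15 = -1*49*(-4) + 15 = -49*(-4) + 15 = 196 + 15 = 211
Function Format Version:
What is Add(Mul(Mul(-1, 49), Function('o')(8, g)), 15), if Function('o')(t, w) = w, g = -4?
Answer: 211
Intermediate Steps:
Add(Mul(Mul(-1, 49), Function('o')(8, g)), 15) = Add(Mul(Mul(-1, 49), -4), 15) = Add(Mul(-49, -4), 15) = Add(196, 15) = 211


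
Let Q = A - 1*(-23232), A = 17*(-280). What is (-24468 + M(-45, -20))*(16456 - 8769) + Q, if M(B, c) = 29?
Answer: -187844121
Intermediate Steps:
A = -4760
Q = 18472 (Q = -4760 - 1*(-23232) = -4760 + 23232 = 18472)
(-24468 + M(-45, -20))*(16456 - 8769) + Q = (-24468 + 29)*(16456 - 8769) + 18472 = -24439*7687 + 18472 = -187862593 + 18472 = -187844121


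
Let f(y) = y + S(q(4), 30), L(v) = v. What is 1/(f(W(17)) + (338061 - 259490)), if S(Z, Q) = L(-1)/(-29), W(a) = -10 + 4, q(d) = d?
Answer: 29/2278386 ≈ 1.2728e-5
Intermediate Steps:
W(a) = -6
S(Z, Q) = 1/29 (S(Z, Q) = -1/(-29) = -1*(-1/29) = 1/29)
f(y) = 1/29 + y (f(y) = y + 1/29 = 1/29 + y)
1/(f(W(17)) + (338061 - 259490)) = 1/((1/29 - 6) + (338061 - 259490)) = 1/(-173/29 + 78571) = 1/(2278386/29) = 29/2278386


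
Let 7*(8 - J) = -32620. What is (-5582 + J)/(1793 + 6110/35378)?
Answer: -8083873/15859716 ≈ -0.50971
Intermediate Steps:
J = 4668 (J = 8 - ⅐*(-32620) = 8 + 4660 = 4668)
(-5582 + J)/(1793 + 6110/35378) = (-5582 + 4668)/(1793 + 6110/35378) = -914/(1793 + 6110*(1/35378)) = -914/(1793 + 3055/17689) = -914/31719432/17689 = -914*17689/31719432 = -8083873/15859716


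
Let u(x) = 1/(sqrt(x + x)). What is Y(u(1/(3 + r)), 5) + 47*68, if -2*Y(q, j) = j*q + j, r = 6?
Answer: 6387/2 - 15*sqrt(2)/4 ≈ 3188.2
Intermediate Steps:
u(x) = sqrt(2)/(2*sqrt(x)) (u(x) = 1/(sqrt(2*x)) = 1/(sqrt(2)*sqrt(x)) = sqrt(2)/(2*sqrt(x)))
Y(q, j) = -j/2 - j*q/2 (Y(q, j) = -(j*q + j)/2 = -(j + j*q)/2 = -j/2 - j*q/2)
Y(u(1/(3 + r)), 5) + 47*68 = -1/2*5*(1 + sqrt(2)/(2*sqrt(1/(3 + 6)))) + 47*68 = -1/2*5*(1 + sqrt(2)/(2*sqrt(1/9))) + 3196 = -1/2*5*(1 + sqrt(2)/(2*1/sqrt(9))) + 3196 = -1/2*5*(1 + (1/2)*sqrt(2)*3) + 3196 = -1/2*5*(1 + 3*sqrt(2)/2) + 3196 = (-5/2 - 15*sqrt(2)/4) + 3196 = 6387/2 - 15*sqrt(2)/4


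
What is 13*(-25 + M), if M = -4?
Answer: -377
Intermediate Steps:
13*(-25 + M) = 13*(-25 - 4) = 13*(-29) = -377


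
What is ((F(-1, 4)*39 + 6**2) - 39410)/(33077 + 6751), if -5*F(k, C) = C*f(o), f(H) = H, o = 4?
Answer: -98747/99570 ≈ -0.99173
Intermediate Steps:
F(k, C) = -4*C/5 (F(k, C) = -C*4/5 = -4*C/5)
((F(-1, 4)*39 + 6**2) - 39410)/(33077 + 6751) = ((-4/5*4*39 + 6**2) - 39410)/(33077 + 6751) = ((-16/5*39 + 36) - 39410)/39828 = ((-624/5 + 36) - 39410)*(1/39828) = (-444/5 - 39410)*(1/39828) = -197494/5*1/39828 = -98747/99570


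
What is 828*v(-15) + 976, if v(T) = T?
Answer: -11444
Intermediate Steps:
828*v(-15) + 976 = 828*(-15) + 976 = -12420 + 976 = -11444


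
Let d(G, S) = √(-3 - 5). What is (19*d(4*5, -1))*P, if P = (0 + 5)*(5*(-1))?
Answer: -950*I*√2 ≈ -1343.5*I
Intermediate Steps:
d(G, S) = 2*I*√2 (d(G, S) = √(-8) = 2*I*√2)
P = -25 (P = 5*(-5) = -25)
(19*d(4*5, -1))*P = (19*(2*I*√2))*(-25) = (38*I*√2)*(-25) = -950*I*√2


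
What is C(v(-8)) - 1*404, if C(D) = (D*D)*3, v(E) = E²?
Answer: 11884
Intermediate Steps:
C(D) = 3*D² (C(D) = D²*3 = 3*D²)
C(v(-8)) - 1*404 = 3*((-8)²)² - 1*404 = 3*64² - 404 = 3*4096 - 404 = 12288 - 404 = 11884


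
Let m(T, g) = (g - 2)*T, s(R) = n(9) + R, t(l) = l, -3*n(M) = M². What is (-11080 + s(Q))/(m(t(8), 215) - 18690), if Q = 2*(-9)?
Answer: 11125/16986 ≈ 0.65495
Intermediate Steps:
Q = -18
n(M) = -M²/3
s(R) = -27 + R (s(R) = -⅓*9² + R = -⅓*81 + R = -27 + R)
m(T, g) = T*(-2 + g) (m(T, g) = (-2 + g)*T = T*(-2 + g))
(-11080 + s(Q))/(m(t(8), 215) - 18690) = (-11080 + (-27 - 18))/(8*(-2 + 215) - 18690) = (-11080 - 45)/(8*213 - 18690) = -11125/(1704 - 18690) = -11125/(-16986) = -11125*(-1/16986) = 11125/16986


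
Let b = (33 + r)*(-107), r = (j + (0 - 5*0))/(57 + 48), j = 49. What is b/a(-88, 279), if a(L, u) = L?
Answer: 26857/660 ≈ 40.692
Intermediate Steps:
r = 7/15 (r = (49 + (0 - 5*0))/(57 + 48) = (49 + (0 + 0))/105 = (49 + 0)*(1/105) = 49*(1/105) = 7/15 ≈ 0.46667)
b = -53714/15 (b = (33 + 7/15)*(-107) = (502/15)*(-107) = -53714/15 ≈ -3580.9)
b/a(-88, 279) = -53714/15/(-88) = -53714/15*(-1/88) = 26857/660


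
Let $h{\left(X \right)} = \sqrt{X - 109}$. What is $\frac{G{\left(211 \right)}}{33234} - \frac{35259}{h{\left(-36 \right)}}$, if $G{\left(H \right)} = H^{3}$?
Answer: $\frac{9393931}{33234} + \frac{35259 i \sqrt{145}}{145} \approx 282.66 + 2928.1 i$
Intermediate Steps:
$h{\left(X \right)} = \sqrt{-109 + X}$
$\frac{G{\left(211 \right)}}{33234} - \frac{35259}{h{\left(-36 \right)}} = \frac{211^{3}}{33234} - \frac{35259}{\sqrt{-109 - 36}} = 9393931 \cdot \frac{1}{33234} - \frac{35259}{\sqrt{-145}} = \frac{9393931}{33234} - \frac{35259}{i \sqrt{145}} = \frac{9393931}{33234} - 35259 \left(- \frac{i \sqrt{145}}{145}\right) = \frac{9393931}{33234} + \frac{35259 i \sqrt{145}}{145}$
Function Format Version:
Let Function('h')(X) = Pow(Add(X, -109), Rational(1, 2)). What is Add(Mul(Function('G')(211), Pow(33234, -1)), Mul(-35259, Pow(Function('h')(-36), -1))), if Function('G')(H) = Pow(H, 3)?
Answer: Add(Rational(9393931, 33234), Mul(Rational(35259, 145), I, Pow(145, Rational(1, 2)))) ≈ Add(282.66, Mul(2928.1, I))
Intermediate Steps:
Function('h')(X) = Pow(Add(-109, X), Rational(1, 2))
Add(Mul(Function('G')(211), Pow(33234, -1)), Mul(-35259, Pow(Function('h')(-36), -1))) = Add(Mul(Pow(211, 3), Pow(33234, -1)), Mul(-35259, Pow(Pow(Add(-109, -36), Rational(1, 2)), -1))) = Add(Mul(9393931, Rational(1, 33234)), Mul(-35259, Pow(Pow(-145, Rational(1, 2)), -1))) = Add(Rational(9393931, 33234), Mul(-35259, Pow(Mul(I, Pow(145, Rational(1, 2))), -1))) = Add(Rational(9393931, 33234), Mul(-35259, Mul(Rational(-1, 145), I, Pow(145, Rational(1, 2))))) = Add(Rational(9393931, 33234), Mul(Rational(35259, 145), I, Pow(145, Rational(1, 2))))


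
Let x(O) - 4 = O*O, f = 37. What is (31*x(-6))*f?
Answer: 45880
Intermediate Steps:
x(O) = 4 + O² (x(O) = 4 + O*O = 4 + O²)
(31*x(-6))*f = (31*(4 + (-6)²))*37 = (31*(4 + 36))*37 = (31*40)*37 = 1240*37 = 45880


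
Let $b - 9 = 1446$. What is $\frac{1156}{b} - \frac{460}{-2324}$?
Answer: $\frac{838961}{845355} \approx 0.99244$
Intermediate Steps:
$b = 1455$ ($b = 9 + 1446 = 1455$)
$\frac{1156}{b} - \frac{460}{-2324} = \frac{1156}{1455} - \frac{460}{-2324} = 1156 \cdot \frac{1}{1455} - - \frac{115}{581} = \frac{1156}{1455} + \frac{115}{581} = \frac{838961}{845355}$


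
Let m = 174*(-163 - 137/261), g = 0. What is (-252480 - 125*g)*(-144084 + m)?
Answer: 43562225920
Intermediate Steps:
m = -85360/3 (m = 174*(-163 - 137*1/261) = 174*(-163 - 137/261) = 174*(-42680/261) = -85360/3 ≈ -28453.)
(-252480 - 125*g)*(-144084 + m) = (-252480 - 125*0)*(-144084 - 85360/3) = (-252480 + 0)*(-517612/3) = -252480*(-517612/3) = 43562225920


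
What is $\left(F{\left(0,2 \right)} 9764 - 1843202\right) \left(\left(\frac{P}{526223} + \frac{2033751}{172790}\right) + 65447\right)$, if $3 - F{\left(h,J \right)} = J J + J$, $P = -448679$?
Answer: $- \frac{5572384222179678267091}{45463036085} \approx -1.2257 \cdot 10^{11}$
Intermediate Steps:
$F{\left(h,J \right)} = 3 - J - J^{2}$ ($F{\left(h,J \right)} = 3 - \left(J J + J\right) = 3 - \left(J^{2} + J\right) = 3 - \left(J + J^{2}\right) = 3 - J - J^{2}$)
$\left(F{\left(0,2 \right)} 9764 - 1843202\right) \left(\left(\frac{P}{526223} + \frac{2033751}{172790}\right) + 65447\right) = \left(\left(3 - 2 - 2^{2}\right) 9764 - 1843202\right) \left(\left(- \frac{448679}{526223} + \frac{2033751}{172790}\right) + 65447\right) = \left(\left(3 - 2 - 4\right) 9764 - 1843202\right) \left(\left(\left(-448679\right) \frac{1}{526223} + 2033751 \cdot \frac{1}{172790}\right) + 65447\right) = \left(\left(3 - 2 - 4\right) 9764 - 1843202\right) \left(\left(- \frac{448679}{526223} + \frac{2033751}{172790}\right) + 65447\right) = \left(\left(-3\right) 9764 - 1843202\right) \left(\frac{992679308063}{90926072170} + 65447\right) = \left(-29292 - 1843202\right) \frac{5951831324618053}{90926072170} = \left(-1872494\right) \frac{5951831324618053}{90926072170} = - \frac{5572384222179678267091}{45463036085}$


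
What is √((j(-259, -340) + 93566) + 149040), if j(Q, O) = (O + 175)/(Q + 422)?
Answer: √6445771919/163 ≈ 492.55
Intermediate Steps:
j(Q, O) = (175 + O)/(422 + Q)
√((j(-259, -340) + 93566) + 149040) = √(((175 - 340)/(422 - 259) + 93566) + 149040) = √((-165/163 + 93566) + 149040) = √(15251093/163 + 149040) = √(39544613/163) = √6445771919/163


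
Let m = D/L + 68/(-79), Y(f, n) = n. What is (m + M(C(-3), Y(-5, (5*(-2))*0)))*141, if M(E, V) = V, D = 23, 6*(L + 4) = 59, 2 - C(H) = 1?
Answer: 1201602/2765 ≈ 434.58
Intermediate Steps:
C(H) = 1 (C(H) = 2 - 1*1 = 2 - 1 = 1)
L = 35/6 (L = -4 + (⅙)*59 = -4 + 59/6 = 35/6 ≈ 5.8333)
m = 8522/2765 (m = 23/(35/6) + 68/(-79) = 23*(6/35) + 68*(-1/79) = 138/35 - 68/79 = 8522/2765 ≈ 3.0821)
(m + M(C(-3), Y(-5, (5*(-2))*0)))*141 = (8522/2765 + (5*(-2))*0)*141 = (8522/2765 - 10*0)*141 = (8522/2765 + 0)*141 = (8522/2765)*141 = 1201602/2765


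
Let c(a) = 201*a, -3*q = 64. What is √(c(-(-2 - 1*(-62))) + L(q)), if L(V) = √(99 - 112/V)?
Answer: √(-48240 + 2*√417)/2 ≈ 109.77*I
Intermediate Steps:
q = -64/3 (q = -⅓*64 = -64/3 ≈ -21.333)
√(c(-(-2 - 1*(-62))) + L(q)) = √(201*(-(-2 - 1*(-62))) + √(99 - 112/(-64/3))) = √(201*(-(-2 + 62)) + √(99 - 112*(-3/64))) = √(201*(-1*60) + √(99 + 21/4)) = √(201*(-60) + √(417/4)) = √(-12060 + √417/2)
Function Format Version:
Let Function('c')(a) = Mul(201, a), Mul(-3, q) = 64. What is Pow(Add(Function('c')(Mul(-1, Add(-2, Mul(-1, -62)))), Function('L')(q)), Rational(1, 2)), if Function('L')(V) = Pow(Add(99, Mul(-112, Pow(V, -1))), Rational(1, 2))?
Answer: Mul(Rational(1, 2), Pow(Add(-48240, Mul(2, Pow(417, Rational(1, 2)))), Rational(1, 2))) ≈ Mul(109.77, I)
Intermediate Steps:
q = Rational(-64, 3) (q = Mul(Rational(-1, 3), 64) = Rational(-64, 3) ≈ -21.333)
Pow(Add(Function('c')(Mul(-1, Add(-2, Mul(-1, -62)))), Function('L')(q)), Rational(1, 2)) = Pow(Add(Mul(201, Mul(-1, Add(-2, Mul(-1, -62)))), Pow(Add(99, Mul(-112, Pow(Rational(-64, 3), -1))), Rational(1, 2))), Rational(1, 2)) = Pow(Add(Mul(201, Mul(-1, Add(-2, 62))), Pow(Add(99, Mul(-112, Rational(-3, 64))), Rational(1, 2))), Rational(1, 2)) = Pow(Add(Mul(201, Mul(-1, 60)), Pow(Add(99, Rational(21, 4)), Rational(1, 2))), Rational(1, 2)) = Pow(Add(Mul(201, -60), Pow(Rational(417, 4), Rational(1, 2))), Rational(1, 2)) = Pow(Add(-12060, Mul(Rational(1, 2), Pow(417, Rational(1, 2)))), Rational(1, 2))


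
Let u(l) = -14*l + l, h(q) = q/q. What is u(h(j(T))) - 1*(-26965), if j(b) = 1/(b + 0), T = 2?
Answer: 26952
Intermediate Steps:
j(b) = 1/b
h(q) = 1
u(l) = -13*l
u(h(j(T))) - 1*(-26965) = -13*1 - 1*(-26965) = -13 + 26965 = 26952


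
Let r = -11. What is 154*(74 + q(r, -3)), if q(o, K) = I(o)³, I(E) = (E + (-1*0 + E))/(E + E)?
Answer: 11550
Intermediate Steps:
I(E) = 1 (I(E) = (E + (0 + E))/((2*E)) = (E + E)*(1/(2*E)) = (2*E)*(1/(2*E)) = 1)
q(o, K) = 1 (q(o, K) = 1³ = 1)
154*(74 + q(r, -3)) = 154*(74 + 1) = 154*75 = 11550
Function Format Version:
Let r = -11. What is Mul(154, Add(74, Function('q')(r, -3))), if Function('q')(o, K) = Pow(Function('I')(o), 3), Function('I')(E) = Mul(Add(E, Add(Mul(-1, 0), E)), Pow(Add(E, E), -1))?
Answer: 11550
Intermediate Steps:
Function('I')(E) = 1 (Function('I')(E) = Mul(Add(E, Add(0, E)), Pow(Mul(2, E), -1)) = Mul(Add(E, E), Mul(Rational(1, 2), Pow(E, -1))) = Mul(Mul(2, E), Mul(Rational(1, 2), Pow(E, -1))) = 1)
Function('q')(o, K) = 1 (Function('q')(o, K) = Pow(1, 3) = 1)
Mul(154, Add(74, Function('q')(r, -3))) = Mul(154, Add(74, 1)) = Mul(154, 75) = 11550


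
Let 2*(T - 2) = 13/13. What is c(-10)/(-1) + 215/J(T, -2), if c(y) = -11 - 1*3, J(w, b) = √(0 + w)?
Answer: 14 + 43*√10 ≈ 149.98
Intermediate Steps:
T = 5/2 (T = 2 + (13/13)/2 = 2 + (13*(1/13))/2 = 2 + (½)*1 = 2 + ½ = 5/2 ≈ 2.5000)
J(w, b) = √w
c(y) = -14 (c(y) = -11 - 3 = -14)
c(-10)/(-1) + 215/J(T, -2) = -14/(-1) + 215/(√(5/2)) = -14*(-1) + 215/((√10/2)) = 14 + 215*(√10/5) = 14 + 43*√10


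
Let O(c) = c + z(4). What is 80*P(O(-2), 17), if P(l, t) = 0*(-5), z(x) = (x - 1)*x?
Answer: 0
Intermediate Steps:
z(x) = x*(-1 + x) (z(x) = (-1 + x)*x = x*(-1 + x))
O(c) = 12 + c (O(c) = c + 4*(-1 + 4) = c + 4*3 = c + 12 = 12 + c)
P(l, t) = 0
80*P(O(-2), 17) = 80*0 = 0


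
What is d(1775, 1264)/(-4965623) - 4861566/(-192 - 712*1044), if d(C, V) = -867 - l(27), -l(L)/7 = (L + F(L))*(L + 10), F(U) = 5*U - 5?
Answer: 4018519137283/615340002160 ≈ 6.5306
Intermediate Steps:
F(U) = -5 + 5*U
l(L) = -7*(-5 + 6*L)*(10 + L) (l(L) = -7*(L + (-5 + 5*L))*(L + 10) = -7*(-5 + 6*L)*(10 + L))
d(C, V) = 39796 (d(C, V) = -867 - (350 - 385*27 - 42*27**2) = -867 - (350 - 10395 - 42*729) = -867 - (350 - 10395 - 30618) = -867 - 1*(-40663) = -867 + 40663 = 39796)
d(1775, 1264)/(-4965623) - 4861566/(-192 - 712*1044) = 39796/(-4965623) - 4861566/(-192 - 712*1044) = 39796*(-1/4965623) - 4861566/(-192 - 743328) = -39796/4965623 - 4861566/(-743520) = -39796/4965623 - 4861566*(-1/743520) = -39796/4965623 + 810261/123920 = 4018519137283/615340002160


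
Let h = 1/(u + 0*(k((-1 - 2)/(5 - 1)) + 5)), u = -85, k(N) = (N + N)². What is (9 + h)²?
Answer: 583696/7225 ≈ 80.788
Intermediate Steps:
k(N) = 4*N² (k(N) = (2*N)² = 4*N²)
h = -1/85 (h = 1/(-85 + 0*(4*((-1 - 2)/(5 - 1))² + 5)) = 1/(-85 + 0*(4*(-3/4)² + 5)) = 1/(-85 + 0*(4*(-3*¼)² + 5)) = 1/(-85 + 0*(4*(-¾)² + 5)) = 1/(-85 + 0*(4*(9/16) + 5)) = 1/(-85 + 0*(9/4 + 5)) = 1/(-85 + 0*(29/4)) = 1/(-85 + 0) = 1/(-85) = -1/85 ≈ -0.011765)
(9 + h)² = (9 - 1/85)² = (764/85)² = 583696/7225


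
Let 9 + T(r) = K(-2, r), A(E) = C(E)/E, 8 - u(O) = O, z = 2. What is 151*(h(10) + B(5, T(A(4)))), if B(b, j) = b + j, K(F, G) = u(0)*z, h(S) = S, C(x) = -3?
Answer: 3322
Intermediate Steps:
u(O) = 8 - O
K(F, G) = 16 (K(F, G) = (8 - 1*0)*2 = (8 + 0)*2 = 8*2 = 16)
A(E) = -3/E
T(r) = 7 (T(r) = -9 + 16 = 7)
151*(h(10) + B(5, T(A(4)))) = 151*(10 + (5 + 7)) = 151*(10 + 12) = 151*22 = 3322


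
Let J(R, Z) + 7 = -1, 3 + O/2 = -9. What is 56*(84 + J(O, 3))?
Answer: 4256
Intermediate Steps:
O = -24 (O = -6 + 2*(-9) = -6 - 18 = -24)
J(R, Z) = -8 (J(R, Z) = -7 - 1 = -8)
56*(84 + J(O, 3)) = 56*(84 - 8) = 56*76 = 4256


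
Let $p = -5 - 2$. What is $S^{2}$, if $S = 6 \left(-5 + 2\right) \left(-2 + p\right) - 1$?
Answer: $25921$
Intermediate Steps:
$p = -7$ ($p = -5 - 2 = -7$)
$S = 161$ ($S = 6 \left(-5 + 2\right) \left(-2 - 7\right) - 1 = 6 \left(\left(-3\right) \left(-9\right)\right) - 1 = 6 \cdot 27 - 1 = 162 - 1 = 161$)
$S^{2} = 161^{2} = 25921$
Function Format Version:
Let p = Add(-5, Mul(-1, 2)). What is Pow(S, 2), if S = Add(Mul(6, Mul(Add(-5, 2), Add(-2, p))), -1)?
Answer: 25921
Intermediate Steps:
p = -7 (p = Add(-5, -2) = -7)
S = 161 (S = Add(Mul(6, Mul(Add(-5, 2), Add(-2, -7))), -1) = Add(Mul(6, Mul(-3, -9)), -1) = Add(Mul(6, 27), -1) = Add(162, -1) = 161)
Pow(S, 2) = Pow(161, 2) = 25921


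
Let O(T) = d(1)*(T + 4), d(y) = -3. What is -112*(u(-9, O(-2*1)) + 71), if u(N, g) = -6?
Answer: -7280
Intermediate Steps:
O(T) = -12 - 3*T (O(T) = -3*(T + 4) = -3*(4 + T) = -12 - 3*T)
-112*(u(-9, O(-2*1)) + 71) = -112*(-6 + 71) = -112*65 = -7280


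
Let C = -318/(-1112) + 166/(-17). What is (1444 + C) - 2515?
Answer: -10212685/9452 ≈ -1080.5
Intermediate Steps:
C = -89593/9452 (C = -318*(-1/1112) + 166*(-1/17) = 159/556 - 166/17 = -89593/9452 ≈ -9.4787)
(1444 + C) - 2515 = (1444 - 89593/9452) - 2515 = 13559095/9452 - 2515 = -10212685/9452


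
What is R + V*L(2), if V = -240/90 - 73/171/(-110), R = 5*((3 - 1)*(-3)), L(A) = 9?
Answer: -112787/2090 ≈ -53.965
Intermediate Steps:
R = -30 (R = 5*(2*(-3)) = 5*(-6) = -30)
V = -50087/18810 (V = -240*1/90 - 73*1/171*(-1/110) = -8/3 - 73/171*(-1/110) = -8/3 + 73/18810 = -50087/18810 ≈ -2.6628)
R + V*L(2) = -30 - 50087/18810*9 = -30 - 50087/2090 = -112787/2090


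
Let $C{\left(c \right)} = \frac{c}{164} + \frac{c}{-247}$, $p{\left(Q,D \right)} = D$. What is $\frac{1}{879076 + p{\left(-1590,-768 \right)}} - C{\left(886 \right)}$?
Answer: $- \frac{16147243299}{8894625116} \approx -1.8154$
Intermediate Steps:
$C{\left(c \right)} = \frac{83 c}{40508}$ ($C{\left(c \right)} = c \frac{1}{164} + c \left(- \frac{1}{247}\right) = \frac{c}{164} - \frac{c}{247} = \frac{83 c}{40508}$)
$\frac{1}{879076 + p{\left(-1590,-768 \right)}} - C{\left(886 \right)} = \frac{1}{879076 - 768} - \frac{83}{40508} \cdot 886 = \frac{1}{878308} - \frac{36769}{20254} = - \frac{16147243299}{8894625116}$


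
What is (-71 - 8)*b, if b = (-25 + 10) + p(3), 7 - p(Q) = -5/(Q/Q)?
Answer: 237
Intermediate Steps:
p(Q) = 12 (p(Q) = 7 - (-5)/(Q/Q) = 7 - (-5)/1 = 7 - (-5) = 7 - 1*(-5) = 7 + 5 = 12)
b = -3 (b = (-25 + 10) + 12 = -15 + 12 = -3)
(-71 - 8)*b = (-71 - 8)*(-3) = -79*(-3) = 237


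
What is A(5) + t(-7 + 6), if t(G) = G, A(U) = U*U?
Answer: 24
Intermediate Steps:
A(U) = U²
A(5) + t(-7 + 6) = 5² + (-7 + 6) = 25 - 1 = 24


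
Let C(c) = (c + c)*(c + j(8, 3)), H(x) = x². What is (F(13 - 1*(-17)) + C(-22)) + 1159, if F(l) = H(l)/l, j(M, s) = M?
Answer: 1805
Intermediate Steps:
F(l) = l (F(l) = l²/l = l)
C(c) = 2*c*(8 + c) (C(c) = (c + c)*(c + 8) = (2*c)*(8 + c) = 2*c*(8 + c))
(F(13 - 1*(-17)) + C(-22)) + 1159 = ((13 - 1*(-17)) + 2*(-22)*(8 - 22)) + 1159 = ((13 + 17) + 2*(-22)*(-14)) + 1159 = (30 + 616) + 1159 = 646 + 1159 = 1805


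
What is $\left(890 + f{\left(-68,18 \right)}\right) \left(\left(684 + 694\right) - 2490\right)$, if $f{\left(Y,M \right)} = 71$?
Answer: $-1068632$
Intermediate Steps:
$\left(890 + f{\left(-68,18 \right)}\right) \left(\left(684 + 694\right) - 2490\right) = \left(890 + 71\right) \left(\left(684 + 694\right) - 2490\right) = 961 \left(1378 - 2490\right) = 961 \left(-1112\right) = -1068632$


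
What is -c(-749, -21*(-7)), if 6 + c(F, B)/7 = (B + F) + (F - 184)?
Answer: 10787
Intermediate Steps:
c(F, B) = -1330 + 7*B + 14*F (c(F, B) = -42 + 7*((B + F) + (F - 184)) = -42 + 7*((B + F) + (-184 + F)) = -42 + 7*(-184 + B + 2*F) = -42 + (-1288 + 7*B + 14*F) = -1330 + 7*B + 14*F)
-c(-749, -21*(-7)) = -(-1330 + 7*(-21*(-7)) + 14*(-749)) = -(-1330 + 7*147 - 10486) = -(-1330 + 1029 - 10486) = -1*(-10787) = 10787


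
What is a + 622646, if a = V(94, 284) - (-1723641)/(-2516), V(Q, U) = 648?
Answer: 1566484063/2516 ≈ 6.2261e+5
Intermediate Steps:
a = -93273/2516 (a = 648 - (-1723641)/(-2516) = 648 - (-1723641)*(-1)/2516 = 648 - 1*1723641/2516 = 648 - 1723641/2516 = -93273/2516 ≈ -37.072)
a + 622646 = -93273/2516 + 622646 = 1566484063/2516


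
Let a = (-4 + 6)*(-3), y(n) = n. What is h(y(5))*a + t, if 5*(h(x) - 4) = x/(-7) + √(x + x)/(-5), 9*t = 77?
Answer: -919/63 + 6*√10/25 ≈ -13.828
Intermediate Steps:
t = 77/9 (t = (⅑)*77 = 77/9 ≈ 8.5556)
h(x) = 4 - x/35 - √2*√x/25 (h(x) = 4 + (x/(-7) + √(x + x)/(-5))/5 = 4 + (x*(-⅐) + √(2*x)*(-⅕))/5 = 4 + (-x/7 + (√2*√x)*(-⅕))/5 = 4 + (-x/7 - √2*√x/5)/5 = 4 + (-x/35 - √2*√x/25) = 4 - x/35 - √2*√x/25)
a = -6 (a = 2*(-3) = -6)
h(y(5))*a + t = (4 - 1/35*5 - √2*√5/25)*(-6) + 77/9 = (4 - ⅐ - √10/25)*(-6) + 77/9 = (27/7 - √10/25)*(-6) + 77/9 = (-162/7 + 6*√10/25) + 77/9 = -919/63 + 6*√10/25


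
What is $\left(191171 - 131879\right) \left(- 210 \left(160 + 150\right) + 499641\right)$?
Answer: $25764804972$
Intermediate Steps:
$\left(191171 - 131879\right) \left(- 210 \left(160 + 150\right) + 499641\right) = 59292 \left(\left(-210\right) 310 + 499641\right) = 59292 \left(-65100 + 499641\right) = 59292 \cdot 434541 = 25764804972$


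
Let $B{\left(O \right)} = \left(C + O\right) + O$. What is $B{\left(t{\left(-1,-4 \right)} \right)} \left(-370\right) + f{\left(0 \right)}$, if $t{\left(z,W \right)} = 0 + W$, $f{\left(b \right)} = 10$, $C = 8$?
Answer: $10$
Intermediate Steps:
$t{\left(z,W \right)} = W$
$B{\left(O \right)} = 8 + 2 O$ ($B{\left(O \right)} = \left(8 + O\right) + O = 8 + 2 O$)
$B{\left(t{\left(-1,-4 \right)} \right)} \left(-370\right) + f{\left(0 \right)} = \left(8 + 2 \left(-4\right)\right) \left(-370\right) + 10 = \left(8 - 8\right) \left(-370\right) + 10 = 0 \left(-370\right) + 10 = 0 + 10 = 10$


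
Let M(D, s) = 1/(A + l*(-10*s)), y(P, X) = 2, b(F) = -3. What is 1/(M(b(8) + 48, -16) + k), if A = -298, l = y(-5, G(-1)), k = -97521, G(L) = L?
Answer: -22/2145461 ≈ -1.0254e-5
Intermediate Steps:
l = 2
M(D, s) = 1/(-298 - 20*s) (M(D, s) = 1/(-298 + 2*(-10*s)) = 1/(-298 - 20*s))
1/(M(b(8) + 48, -16) + k) = 1/(-1/(298 + 20*(-16)) - 97521) = 1/(-1/(298 - 320) - 97521) = 1/(-1/(-22) - 97521) = 1/(-1*(-1/22) - 97521) = 1/(1/22 - 97521) = 1/(-2145461/22) = -22/2145461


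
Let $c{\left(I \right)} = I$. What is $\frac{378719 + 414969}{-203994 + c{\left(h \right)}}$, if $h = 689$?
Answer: $- \frac{793688}{203305} \approx -3.9039$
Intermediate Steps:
$\frac{378719 + 414969}{-203994 + c{\left(h \right)}} = \frac{378719 + 414969}{-203994 + 689} = \frac{793688}{-203305} = 793688 \left(- \frac{1}{203305}\right) = - \frac{793688}{203305}$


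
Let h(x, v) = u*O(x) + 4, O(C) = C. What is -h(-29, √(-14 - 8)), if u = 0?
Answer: -4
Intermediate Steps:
h(x, v) = 4 (h(x, v) = 0*x + 4 = 0 + 4 = 4)
-h(-29, √(-14 - 8)) = -1*4 = -4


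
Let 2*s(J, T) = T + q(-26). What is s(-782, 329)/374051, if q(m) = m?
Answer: 303/748102 ≈ 0.00040502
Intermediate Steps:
s(J, T) = -13 + T/2 (s(J, T) = (T - 26)/2 = (-26 + T)/2 = -13 + T/2)
s(-782, 329)/374051 = (-13 + (1/2)*329)/374051 = (-13 + 329/2)*(1/374051) = (303/2)*(1/374051) = 303/748102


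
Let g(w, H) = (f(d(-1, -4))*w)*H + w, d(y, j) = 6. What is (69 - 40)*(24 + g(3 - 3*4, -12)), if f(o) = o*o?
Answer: 113187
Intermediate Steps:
f(o) = o**2
g(w, H) = w + 36*H*w (g(w, H) = (6**2*w)*H + w = (36*w)*H + w = 36*H*w + w = w + 36*H*w)
(69 - 40)*(24 + g(3 - 3*4, -12)) = (69 - 40)*(24 + (3 - 3*4)*(1 + 36*(-12))) = 29*(24 + (3 - 12)*(1 - 432)) = 29*(24 - 9*(-431)) = 29*(24 + 3879) = 29*3903 = 113187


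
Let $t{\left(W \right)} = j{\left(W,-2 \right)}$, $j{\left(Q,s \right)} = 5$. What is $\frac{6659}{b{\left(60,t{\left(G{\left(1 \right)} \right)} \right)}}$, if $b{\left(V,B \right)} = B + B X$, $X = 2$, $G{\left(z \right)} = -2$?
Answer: $\frac{6659}{15} \approx 443.93$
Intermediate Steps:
$t{\left(W \right)} = 5$
$b{\left(V,B \right)} = 3 B$ ($b{\left(V,B \right)} = B + B 2 = B + 2 B = 3 B$)
$\frac{6659}{b{\left(60,t{\left(G{\left(1 \right)} \right)} \right)}} = \frac{6659}{3 \cdot 5} = \frac{6659}{15}$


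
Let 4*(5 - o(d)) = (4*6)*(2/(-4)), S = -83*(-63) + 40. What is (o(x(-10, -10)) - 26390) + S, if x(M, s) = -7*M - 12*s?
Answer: -21113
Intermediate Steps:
x(M, s) = -12*s - 7*M
S = 5269 (S = 5229 + 40 = 5269)
o(d) = 8 (o(d) = 5 - 4*6*2/(-4)/4 = 5 - 6*2*(-¼) = 5 - 6*(-1)/2 = 5 - ¼*(-12) = 5 + 3 = 8)
(o(x(-10, -10)) - 26390) + S = (8 - 26390) + 5269 = -26382 + 5269 = -21113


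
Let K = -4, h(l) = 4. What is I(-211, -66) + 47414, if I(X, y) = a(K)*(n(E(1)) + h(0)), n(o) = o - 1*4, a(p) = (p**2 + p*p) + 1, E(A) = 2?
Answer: 47480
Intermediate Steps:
a(p) = 1 + 2*p**2 (a(p) = (p**2 + p**2) + 1 = 2*p**2 + 1 = 1 + 2*p**2)
n(o) = -4 + o (n(o) = o - 4 = -4 + o)
I(X, y) = 66 (I(X, y) = (1 + 2*(-4)**2)*((-4 + 2) + 4) = (1 + 2*16)*(-2 + 4) = (1 + 32)*2 = 33*2 = 66)
I(-211, -66) + 47414 = 66 + 47414 = 47480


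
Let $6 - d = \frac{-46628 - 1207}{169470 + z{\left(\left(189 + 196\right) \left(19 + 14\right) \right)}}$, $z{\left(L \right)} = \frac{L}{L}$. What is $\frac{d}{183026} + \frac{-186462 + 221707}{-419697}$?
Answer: $- \frac{1092768450397553}{13017993350748462} \approx -0.083943$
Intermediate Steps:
$z{\left(L \right)} = 1$
$d = \frac{1064661}{169471}$ ($d = 6 - \frac{-46628 - 1207}{169470 + 1} = 6 - - \frac{47835}{169471} = 6 + \frac{47835}{169471} = \frac{1064661}{169471} \approx 6.2823$)
$\frac{d}{183026} + \frac{-186462 + 221707}{-419697} = \frac{1064661}{169471 \cdot 183026} + \frac{-186462 + 221707}{-419697} = \frac{1064661}{169471} \cdot \frac{1}{183026} + 35245 \left(- \frac{1}{419697}\right) = \frac{1064661}{31017599246} - \frac{35245}{419697} = - \frac{1092768450397553}{13017993350748462}$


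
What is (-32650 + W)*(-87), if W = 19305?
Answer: 1161015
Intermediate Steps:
(-32650 + W)*(-87) = (-32650 + 19305)*(-87) = -13345*(-87) = 1161015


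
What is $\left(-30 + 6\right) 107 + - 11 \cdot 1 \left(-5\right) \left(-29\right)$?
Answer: $-4163$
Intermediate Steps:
$\left(-30 + 6\right) 107 + - 11 \cdot 1 \left(-5\right) \left(-29\right) = \left(-24\right) 107 + \left(-11\right) \left(-5\right) \left(-29\right) = -2568 + 55 \left(-29\right) = -2568 - 1595 = -4163$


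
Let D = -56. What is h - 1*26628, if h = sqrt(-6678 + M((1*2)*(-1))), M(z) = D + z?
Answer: -26628 + 4*I*sqrt(421) ≈ -26628.0 + 82.073*I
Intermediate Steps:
M(z) = -56 + z
h = 4*I*sqrt(421) (h = sqrt(-6678 + (-56 + (1*2)*(-1))) = sqrt(-6678 + (-56 + 2*(-1))) = sqrt(-6678 + (-56 - 2)) = sqrt(-6678 - 58) = sqrt(-6736) = 4*I*sqrt(421) ≈ 82.073*I)
h - 1*26628 = 4*I*sqrt(421) - 1*26628 = 4*I*sqrt(421) - 26628 = -26628 + 4*I*sqrt(421)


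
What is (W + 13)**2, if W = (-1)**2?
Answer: 196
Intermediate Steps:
W = 1
(W + 13)**2 = (1 + 13)**2 = 14**2 = 196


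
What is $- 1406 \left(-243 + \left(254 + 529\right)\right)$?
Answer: $-759240$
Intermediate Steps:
$- 1406 \left(-243 + \left(254 + 529\right)\right) = - 1406 \left(-243 + 783\right) = \left(-1406\right) 540 = -759240$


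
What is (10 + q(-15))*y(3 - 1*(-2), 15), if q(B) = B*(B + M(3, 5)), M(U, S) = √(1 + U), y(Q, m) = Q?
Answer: 1025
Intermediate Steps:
q(B) = B*(2 + B) (q(B) = B*(B + √(1 + 3)) = B*(B + √4) = B*(B + 2) = B*(2 + B))
(10 + q(-15))*y(3 - 1*(-2), 15) = (10 - 15*(2 - 15))*(3 - 1*(-2)) = (10 - 15*(-13))*(3 + 2) = (10 + 195)*5 = 205*5 = 1025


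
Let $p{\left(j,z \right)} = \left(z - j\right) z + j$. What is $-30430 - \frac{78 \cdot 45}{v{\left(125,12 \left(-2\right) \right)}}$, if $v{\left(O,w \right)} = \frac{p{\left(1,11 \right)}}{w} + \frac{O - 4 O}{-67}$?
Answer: $- \frac{17735390}{521} \approx -34041.0$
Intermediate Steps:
$p{\left(j,z \right)} = j + z \left(z - j\right)$ ($p{\left(j,z \right)} = z \left(z - j\right) + j = j + z \left(z - j\right)$)
$v{\left(O,w \right)} = \frac{111}{w} + \frac{3 O}{67}$ ($v{\left(O,w \right)} = \frac{1 + 11^{2} - 1 \cdot 11}{w} + \frac{O - 4 O}{-67} = \frac{1 + 121 - 11}{w} + - 3 O \left(- \frac{1}{67}\right) = \frac{111}{w} + \frac{3 O}{67}$)
$-30430 - \frac{78 \cdot 45}{v{\left(125,12 \left(-2\right) \right)}} = -30430 - \frac{78 \cdot 45}{\frac{111}{12 \left(-2\right)} + \frac{3}{67} \cdot 125} = -30430 - \frac{3510}{\frac{111}{-24} + \frac{375}{67}} = -30430 - \frac{3510}{111 \left(- \frac{1}{24}\right) + \frac{375}{67}} = -30430 - \frac{3510}{- \frac{37}{8} + \frac{375}{67}} = -30430 - \frac{3510}{\frac{521}{536}} = -30430 - 3510 \cdot \frac{536}{521} = -30430 - \frac{1881360}{521} = - \frac{17735390}{521}$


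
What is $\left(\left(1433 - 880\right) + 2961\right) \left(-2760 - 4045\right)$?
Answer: $-23912770$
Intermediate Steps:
$\left(\left(1433 - 880\right) + 2961\right) \left(-2760 - 4045\right) = \left(553 + 2961\right) \left(-6805\right) = 3514 \left(-6805\right) = -23912770$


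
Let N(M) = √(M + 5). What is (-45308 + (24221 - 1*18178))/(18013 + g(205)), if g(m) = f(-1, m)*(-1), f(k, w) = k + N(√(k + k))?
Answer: -39265/(18014 - √(5 + I*√2)) ≈ -2.18 - 3.7903e-5*I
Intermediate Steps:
N(M) = √(5 + M)
f(k, w) = k + √(5 + √2*√k) (f(k, w) = k + √(5 + √(k + k)) = k + √(5 + √(2*k)) = k + √(5 + √2*√k))
g(m) = 1 - √(5 + I*√2) (g(m) = (-1 + √(5 + √2*√(-1)))*(-1) = (-1 + √(5 + √2*I))*(-1) = (-1 + √(5 + I*√2))*(-1) = 1 - √(5 + I*√2))
(-45308 + (24221 - 1*18178))/(18013 + g(205)) = (-45308 + (24221 - 1*18178))/(18013 + (1 - √(5 + I*√2))) = (-45308 + (24221 - 18178))/(18014 - √(5 + I*√2)) = (-45308 + 6043)/(18014 - √(5 + I*√2)) = -39265/(18014 - √(5 + I*√2))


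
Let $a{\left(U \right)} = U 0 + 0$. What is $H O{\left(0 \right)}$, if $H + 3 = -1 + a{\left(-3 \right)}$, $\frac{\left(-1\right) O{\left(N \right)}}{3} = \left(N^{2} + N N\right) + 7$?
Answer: $84$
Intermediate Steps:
$a{\left(U \right)} = 0$ ($a{\left(U \right)} = 0 + 0 = 0$)
$O{\left(N \right)} = -21 - 6 N^{2}$ ($O{\left(N \right)} = - 3 \left(\left(N^{2} + N N\right) + 7\right) = - 3 \left(\left(N^{2} + N^{2}\right) + 7\right) = - 3 \left(2 N^{2} + 7\right) = - 3 \left(7 + 2 N^{2}\right) = -21 - 6 N^{2}$)
$H = -4$ ($H = -3 + \left(-1 + 0\right) = -3 - 1 = -4$)
$H O{\left(0 \right)} = - 4 \left(-21 - 6 \cdot 0^{2}\right) = - 4 \left(-21 - 0\right) = - 4 \left(-21 + 0\right) = \left(-4\right) \left(-21\right) = 84$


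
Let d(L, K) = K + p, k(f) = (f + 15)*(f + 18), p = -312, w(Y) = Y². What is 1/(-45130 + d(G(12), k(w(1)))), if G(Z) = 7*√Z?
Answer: -1/45138 ≈ -2.2154e-5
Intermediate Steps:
k(f) = (15 + f)*(18 + f)
d(L, K) = -312 + K (d(L, K) = K - 312 = -312 + K)
1/(-45130 + d(G(12), k(w(1)))) = 1/(-45130 + (-312 + (270 + (1²)² + 33*1²))) = 1/(-45130 + (-312 + (270 + 1² + 33*1))) = 1/(-45130 + (-312 + (270 + 1 + 33))) = 1/(-45130 + (-312 + 304)) = 1/(-45130 - 8) = 1/(-45138) = -1/45138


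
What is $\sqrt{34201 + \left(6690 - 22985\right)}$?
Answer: $\sqrt{17906} \approx 133.81$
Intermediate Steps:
$\sqrt{34201 + \left(6690 - 22985\right)} = \sqrt{34201 - 16295} = \sqrt{17906}$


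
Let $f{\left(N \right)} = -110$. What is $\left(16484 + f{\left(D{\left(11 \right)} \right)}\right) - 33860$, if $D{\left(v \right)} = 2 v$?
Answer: $-17486$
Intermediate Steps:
$\left(16484 + f{\left(D{\left(11 \right)} \right)}\right) - 33860 = \left(16484 - 110\right) - 33860 = 16374 - 33860 = -17486$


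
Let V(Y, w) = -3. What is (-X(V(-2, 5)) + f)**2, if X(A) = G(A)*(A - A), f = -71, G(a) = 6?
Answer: 5041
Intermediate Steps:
X(A) = 0 (X(A) = 6*(A - A) = 6*0 = 0)
(-X(V(-2, 5)) + f)**2 = (-1*0 - 71)**2 = (0 - 71)**2 = (-71)**2 = 5041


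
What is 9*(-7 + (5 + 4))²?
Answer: 36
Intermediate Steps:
9*(-7 + (5 + 4))² = 9*(-7 + 9)² = 9*2² = 9*4 = 36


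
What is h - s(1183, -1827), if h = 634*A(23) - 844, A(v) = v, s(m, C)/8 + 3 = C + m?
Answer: 18914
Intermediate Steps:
s(m, C) = -24 + 8*C + 8*m (s(m, C) = -24 + 8*(C + m) = -24 + (8*C + 8*m) = -24 + 8*C + 8*m)
h = 13738 (h = 634*23 - 844 = 14582 - 844 = 13738)
h - s(1183, -1827) = 13738 - (-24 + 8*(-1827) + 8*1183) = 13738 - (-24 - 14616 + 9464) = 13738 - 1*(-5176) = 13738 + 5176 = 18914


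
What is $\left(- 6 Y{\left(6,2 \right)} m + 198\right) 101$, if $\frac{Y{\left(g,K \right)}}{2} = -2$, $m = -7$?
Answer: $3030$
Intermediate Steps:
$Y{\left(g,K \right)} = -4$ ($Y{\left(g,K \right)} = 2 \left(-2\right) = -4$)
$\left(- 6 Y{\left(6,2 \right)} m + 198\right) 101 = \left(\left(-6\right) \left(-4\right) \left(-7\right) + 198\right) 101 = \left(24 \left(-7\right) + 198\right) 101 = \left(-168 + 198\right) 101 = 30 \cdot 101 = 3030$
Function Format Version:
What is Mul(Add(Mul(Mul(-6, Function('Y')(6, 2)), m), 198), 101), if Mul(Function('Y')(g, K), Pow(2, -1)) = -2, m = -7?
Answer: 3030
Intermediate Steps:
Function('Y')(g, K) = -4 (Function('Y')(g, K) = Mul(2, -2) = -4)
Mul(Add(Mul(Mul(-6, Function('Y')(6, 2)), m), 198), 101) = Mul(Add(Mul(Mul(-6, -4), -7), 198), 101) = Mul(Add(Mul(24, -7), 198), 101) = Mul(Add(-168, 198), 101) = Mul(30, 101) = 3030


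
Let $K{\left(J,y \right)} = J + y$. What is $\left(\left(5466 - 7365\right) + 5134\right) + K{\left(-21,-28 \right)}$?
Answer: $3186$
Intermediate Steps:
$\left(\left(5466 - 7365\right) + 5134\right) + K{\left(-21,-28 \right)} = \left(\left(5466 - 7365\right) + 5134\right) - 49 = \left(-1899 + 5134\right) - 49 = 3235 - 49 = 3186$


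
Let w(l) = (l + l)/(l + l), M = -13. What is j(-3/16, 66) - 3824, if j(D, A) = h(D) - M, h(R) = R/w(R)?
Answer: -60979/16 ≈ -3811.2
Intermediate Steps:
w(l) = 1 (w(l) = (2*l)/((2*l)) = (2*l)*(1/(2*l)) = 1)
h(R) = R (h(R) = R/1 = R*1 = R)
j(D, A) = 13 + D (j(D, A) = D - 1*(-13) = D + 13 = 13 + D)
j(-3/16, 66) - 3824 = (13 - 3/16) - 3824 = 205/16 - 3824 = -60979/16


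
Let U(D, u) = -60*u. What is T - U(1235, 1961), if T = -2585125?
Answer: -2467465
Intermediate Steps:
T - U(1235, 1961) = -2585125 - (-60)*1961 = -2585125 - 1*(-117660) = -2585125 + 117660 = -2467465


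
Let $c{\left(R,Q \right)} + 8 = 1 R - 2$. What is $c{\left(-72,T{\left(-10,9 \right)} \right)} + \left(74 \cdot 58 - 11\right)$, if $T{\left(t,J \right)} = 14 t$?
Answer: $4199$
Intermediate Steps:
$c{\left(R,Q \right)} = -10 + R$ ($c{\left(R,Q \right)} = -8 + \left(1 R - 2\right) = -8 + \left(R - 2\right) = -8 + \left(-2 + R\right) = -10 + R$)
$c{\left(-72,T{\left(-10,9 \right)} \right)} + \left(74 \cdot 58 - 11\right) = \left(-10 - 72\right) + \left(74 \cdot 58 - 11\right) = -82 + \left(4292 - 11\right) = -82 + 4281 = 4199$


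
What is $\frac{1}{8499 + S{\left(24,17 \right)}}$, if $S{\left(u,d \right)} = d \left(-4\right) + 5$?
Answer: $\frac{1}{8436} \approx 0.00011854$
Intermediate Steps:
$S{\left(u,d \right)} = 5 - 4 d$ ($S{\left(u,d \right)} = - 4 d + 5 = 5 - 4 d$)
$\frac{1}{8499 + S{\left(24,17 \right)}} = \frac{1}{8499 + \left(5 - 68\right)} = \frac{1}{8499 - 63} = \frac{1}{8436}$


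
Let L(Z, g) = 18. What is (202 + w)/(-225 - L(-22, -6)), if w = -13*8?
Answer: -98/243 ≈ -0.40329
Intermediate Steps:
w = -104
(202 + w)/(-225 - L(-22, -6)) = (202 - 104)/(-225 - 1*18) = 98/(-225 - 18) = 98/(-243) = 98*(-1/243) = -98/243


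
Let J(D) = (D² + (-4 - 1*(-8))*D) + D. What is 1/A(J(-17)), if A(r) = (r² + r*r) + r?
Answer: 1/83436 ≈ 1.1985e-5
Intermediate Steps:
J(D) = D² + 5*D (J(D) = (D² + (-4 + 8)*D) + D = (D² + 4*D) + D = D² + 5*D)
A(r) = r + 2*r² (A(r) = (r² + r²) + r = 2*r² + r = r + 2*r²)
1/A(J(-17)) = 1/((-17*(5 - 17))*(1 + 2*(-17*(5 - 17)))) = 1/((-17*(-12))*(1 + 2*(-17*(-12)))) = 1/(204*(1 + 2*204)) = 1/(204*(1 + 408)) = 1/(204*409) = 1/83436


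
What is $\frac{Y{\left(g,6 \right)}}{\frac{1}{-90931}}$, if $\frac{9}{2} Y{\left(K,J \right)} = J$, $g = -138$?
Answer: $- \frac{363724}{3} \approx -1.2124 \cdot 10^{5}$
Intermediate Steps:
$Y{\left(K,J \right)} = \frac{2 J}{9}$
$\frac{Y{\left(g,6 \right)}}{\frac{1}{-90931}} = \frac{\frac{2}{9} \cdot 6}{\frac{1}{-90931}} = \frac{4}{3 \left(- \frac{1}{90931}\right)} = \frac{4}{3} \left(-90931\right) = - \frac{363724}{3}$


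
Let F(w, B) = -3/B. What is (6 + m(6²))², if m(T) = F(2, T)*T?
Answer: 9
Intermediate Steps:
m(T) = -3 (m(T) = (-3/T)*T = -3)
(6 + m(6²))² = (6 - 3)² = 3² = 9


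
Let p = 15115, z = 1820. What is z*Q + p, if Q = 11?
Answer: 35135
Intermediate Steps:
z*Q + p = 1820*11 + 15115 = 20020 + 15115 = 35135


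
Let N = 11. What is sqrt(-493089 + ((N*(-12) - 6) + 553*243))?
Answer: 24*I*sqrt(623) ≈ 599.04*I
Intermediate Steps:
sqrt(-493089 + ((N*(-12) - 6) + 553*243)) = sqrt(-493089 + ((11*(-12) - 6) + 553*243)) = sqrt(-493089 + ((-132 - 6) + 134379)) = sqrt(-493089 + (-138 + 134379)) = sqrt(-493089 + 134241) = sqrt(-358848) = 24*I*sqrt(623)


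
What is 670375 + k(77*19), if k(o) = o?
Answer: 671838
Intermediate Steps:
670375 + k(77*19) = 670375 + 77*19 = 670375 + 1463 = 671838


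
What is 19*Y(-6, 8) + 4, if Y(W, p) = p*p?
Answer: 1220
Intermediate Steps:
Y(W, p) = p²
19*Y(-6, 8) + 4 = 19*8² + 4 = 19*64 + 4 = 1216 + 4 = 1220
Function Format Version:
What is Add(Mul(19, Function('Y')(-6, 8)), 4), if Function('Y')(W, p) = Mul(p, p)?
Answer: 1220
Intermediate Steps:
Function('Y')(W, p) = Pow(p, 2)
Add(Mul(19, Function('Y')(-6, 8)), 4) = Add(Mul(19, Pow(8, 2)), 4) = Add(Mul(19, 64), 4) = Add(1216, 4) = 1220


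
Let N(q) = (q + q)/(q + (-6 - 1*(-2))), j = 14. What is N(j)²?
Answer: 196/25 ≈ 7.8400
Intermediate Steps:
N(q) = 2*q/(-4 + q) (N(q) = (2*q)/(q + (-6 + 2)) = (2*q)/(q - 4) = (2*q)/(-4 + q) = 2*q/(-4 + q))
N(j)² = (2*14/(-4 + 14))² = (2*14/10)² = (2*14*(⅒))² = (14/5)² = 196/25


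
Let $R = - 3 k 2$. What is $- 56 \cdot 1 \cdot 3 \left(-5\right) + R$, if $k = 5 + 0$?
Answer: $810$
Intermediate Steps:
$k = 5$
$R = -30$ ($R = \left(-3\right) 5 \cdot 2 = \left(-15\right) 2 = -30$)
$- 56 \cdot 1 \cdot 3 \left(-5\right) + R = - 56 \cdot 1 \cdot 3 \left(-5\right) - 30 = - 56 \cdot 3 \left(-5\right) - 30 = \left(-56\right) \left(-15\right) - 30 = 840 - 30 = 810$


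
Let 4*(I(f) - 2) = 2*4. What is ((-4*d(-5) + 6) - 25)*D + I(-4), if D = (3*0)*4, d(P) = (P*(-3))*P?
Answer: 4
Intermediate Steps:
d(P) = -3*P**2 (d(P) = (-3*P)*P = -3*P**2)
D = 0 (D = 0*4 = 0)
I(f) = 4 (I(f) = 2 + (2*4)/4 = 2 + (1/4)*8 = 2 + 2 = 4)
((-4*d(-5) + 6) - 25)*D + I(-4) = ((-(-12)*(-5)**2 + 6) - 25)*0 + 4 = ((-(-12)*25 + 6) - 25)*0 + 4 = ((-4*(-75) + 6) - 25)*0 + 4 = ((300 + 6) - 25)*0 + 4 = (306 - 25)*0 + 4 = 281*0 + 4 = 0 + 4 = 4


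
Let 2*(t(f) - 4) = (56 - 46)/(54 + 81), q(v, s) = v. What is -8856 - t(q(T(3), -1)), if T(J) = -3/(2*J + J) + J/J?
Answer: -239221/27 ≈ -8860.0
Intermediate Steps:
T(J) = 1 - 1/J (T(J) = -3*1/(3*J) + 1 = -1/J + 1 = 1 - 1/J)
t(f) = 109/27 (t(f) = 4 + ((56 - 46)/(54 + 81))/2 = 4 + (10/135)/2 = 4 + (10*(1/135))/2 = 4 + (1/2)*(2/27) = 4 + 1/27 = 109/27)
-8856 - t(q(T(3), -1)) = -8856 - 1*109/27 = -8856 - 109/27 = -239221/27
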